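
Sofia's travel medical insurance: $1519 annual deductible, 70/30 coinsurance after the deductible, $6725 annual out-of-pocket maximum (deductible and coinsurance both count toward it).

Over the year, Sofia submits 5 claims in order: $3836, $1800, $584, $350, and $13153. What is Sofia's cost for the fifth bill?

$3690.70

Claim 1 — $3836: $1519 to deductible, leaving $2317; coinsurance $2317 × 30% = $695.10. Cost to traveler: $2214.10. OOP to date $2214.10.
Claim 2 — $1800: deductible met; 30% of $1800 = $540. Cost to traveler: $540. OOP to date $2754.10.
Claim 3 — $584: deductible already satisfied, so traveler's share is 30% × $584 = $175.20. Traveler owes $175.20 (running OOP $2929.30).
Claim 4 — $350: deductible met; 30% of $350 = $105. Traveler pays $105; OOP now $3034.30.
Claim 5 — $13153: deductible met; 30% of $13153 = $3945.90. That would push OOP to $6980.20, over the $6725 cap, so traveler pays $6725 − $3034.30 = $3690.70.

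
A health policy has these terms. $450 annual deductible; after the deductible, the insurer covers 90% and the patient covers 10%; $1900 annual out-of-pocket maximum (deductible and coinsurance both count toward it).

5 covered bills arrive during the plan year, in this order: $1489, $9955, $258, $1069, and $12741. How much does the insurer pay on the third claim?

$232.20

Claim 1 ($1489): $450 to deductible, leaving $1039; coinsurance $1039 × 10% = $103.90. Patient owes $553.90 (running OOP $553.90). Insurer: $1489 − $553.90 = $935.10.
Claim 2 ($9955): deductible met; 10% of $9955 = $995.50. Patient pays $995.50; OOP now $1549.40. Plan pays $9955 − $995.50 = $8959.50.
Claim 3 ($258): deductible met; 10% of $258 = $25.80. Patient pays $25.80; OOP now $1575.20. Insurer: $258 − $25.80 = $232.20.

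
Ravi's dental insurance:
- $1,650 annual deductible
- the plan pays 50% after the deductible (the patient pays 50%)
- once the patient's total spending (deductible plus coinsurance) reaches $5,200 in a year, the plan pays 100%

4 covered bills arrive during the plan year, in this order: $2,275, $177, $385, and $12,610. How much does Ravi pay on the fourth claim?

$2,956.50

Claim 1 — $2,275: $1,650 finishes the deductible; $625 goes to coinsurance; coinsurance $625 × 50% = $312.50. Patient pays $1,962.50; OOP now $1,962.50.
Claim 2 — $177: deductible met; 50% of $177 = $88.50. Patient pays $88.50; OOP now $2,051.
Claim 3 — $385: deductible already satisfied, so patient's share is 50% × $385 = $192.50. Cost to patient: $192.50. OOP to date $2,243.50.
Claim 4 — $12,610: deductible already satisfied, so patient's share is 50% × $12,610 = $6,305. Adding that to $2,243.50 gives $8,548.50, past the $5,200 cap; patient pays only $5,200 − $2,243.50 = $2,956.50.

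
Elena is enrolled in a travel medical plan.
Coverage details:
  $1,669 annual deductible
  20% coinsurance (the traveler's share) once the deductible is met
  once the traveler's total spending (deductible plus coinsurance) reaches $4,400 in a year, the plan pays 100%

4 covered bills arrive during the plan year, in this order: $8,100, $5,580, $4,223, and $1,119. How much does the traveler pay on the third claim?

$328.80

#1 ($8,100): $1,669 to deductible, leaving $6,431; coinsurance $6,431 × 20% = $1,286.20. Traveler pays $2,955.20; OOP now $2,955.20.
#2 ($5,580): deductible met; 20% of $5,580 = $1,116. Cost to traveler: $1,116. OOP to date $4,071.20.
#3 ($4,223): 20% coinsurance on $4,223 = $844.60. That would push OOP to $4,915.80, over the $4,400 cap, so traveler pays $4,400 − $4,071.20 = $328.80.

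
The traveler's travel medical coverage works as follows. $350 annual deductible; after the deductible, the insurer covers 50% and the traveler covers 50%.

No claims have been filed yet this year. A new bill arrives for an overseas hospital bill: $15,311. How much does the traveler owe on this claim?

$7,830.50

Nothing has been paid toward the $350 deductible, so the first $350 of this charge is applied there.
After the $350 deductible portion, $15,311 − $350 = $14,961 is subject to coinsurance.
50% of $14,961 = $7,480.50 falls to the traveler.
So the traveler owes $350 + $7,480.50 = $7,830.50.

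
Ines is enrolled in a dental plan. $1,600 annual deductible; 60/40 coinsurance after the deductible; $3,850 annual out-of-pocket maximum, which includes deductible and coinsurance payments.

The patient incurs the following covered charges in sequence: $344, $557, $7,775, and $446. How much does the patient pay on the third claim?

$2,949

Claim 1 — $344: all of it applies to the deductible. Patient pays $344; OOP now $344.
Claim 2 — $557: entire amount goes to the deductible. Patient pays $557; OOP now $901.
Claim 3 — $7,775: $699 to deductible, leaving $7,076; coinsurance $7,076 × 40% = $2,830.40. Together that's $699 + $2,830.40 = $3,529.40. OOP would hit $4,430.40 > $3,850, so the cap limits the patient to $3,850 − $901 = $2,949.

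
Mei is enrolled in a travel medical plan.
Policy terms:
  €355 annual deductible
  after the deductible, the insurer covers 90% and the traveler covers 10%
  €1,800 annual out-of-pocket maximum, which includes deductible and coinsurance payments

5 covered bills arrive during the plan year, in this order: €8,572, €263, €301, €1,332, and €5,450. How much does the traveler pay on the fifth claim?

Claim 1 (€8,572): deductible takes €355, €8,217 remains; coinsurance €8,217 × 10% = €821.70. Traveler owes €1,176.70 (running OOP €1,176.70).
Claim 2 (€263): 10% coinsurance on €263 = €26.30. Cost to traveler: €26.30. OOP to date €1,203.
Claim 3 (€301): 10% coinsurance on €301 = €30.10. Cost to traveler: €30.10. OOP to date €1,233.10.
Claim 4 (€1,332): 10% coinsurance on €1,332 = €133.20. Cost to traveler: €133.20. OOP to date €1,366.30.
Claim 5 (€5,450): 10% coinsurance on €5,450 = €545. Adding that to €1,366.30 gives €1,911.30, past the €1,800 cap; traveler pays only €1,800 − €1,366.30 = €433.70.

€433.70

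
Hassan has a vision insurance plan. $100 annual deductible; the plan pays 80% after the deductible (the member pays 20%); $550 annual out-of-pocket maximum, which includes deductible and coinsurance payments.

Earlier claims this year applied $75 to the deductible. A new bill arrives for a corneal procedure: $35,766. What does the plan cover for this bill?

$75 of the $100 deductible is already met, leaving $25.
The remaining $35,741 (= $35,766 − $25) moves to coinsurance.
Coinsurance: $35,741 × 20% = $7,148.20.
That puts the member's cost at $25 + $7,148.20 = $7,173.20 before any cap.
Adding $7,173.20 to the $75 already spent would give $7,248.20, which exceeds the $550 cap; the member pays just $550 − $75 = $475.
The plan picks up $35,766 − $475 = $35,291.

$35,291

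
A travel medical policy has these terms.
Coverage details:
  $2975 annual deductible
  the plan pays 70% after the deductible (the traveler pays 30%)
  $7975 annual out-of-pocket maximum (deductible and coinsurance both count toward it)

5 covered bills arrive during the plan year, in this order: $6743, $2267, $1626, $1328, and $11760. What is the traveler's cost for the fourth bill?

Bill 1, $6743: $2975 finishes the deductible; $3768 goes to coinsurance; coinsurance $3768 × 30% = $1130.40. Cost to traveler: $4105.40. OOP to date $4105.40.
Bill 2, $2267: deductible met; 30% of $2267 = $680.10. Traveler owes $680.10 (running OOP $4785.50).
Bill 3, $1626: deductible met; 30% of $1626 = $487.80. Traveler owes $487.80 (running OOP $5273.30).
Bill 4, $1328: deductible already satisfied, so traveler's share is 30% × $1328 = $398.40. Cost to traveler: $398.40. OOP to date $5671.70.

$398.40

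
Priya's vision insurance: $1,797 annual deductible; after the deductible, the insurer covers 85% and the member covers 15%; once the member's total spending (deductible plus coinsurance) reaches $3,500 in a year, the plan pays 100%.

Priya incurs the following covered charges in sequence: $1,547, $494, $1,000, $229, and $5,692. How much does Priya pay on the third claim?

$150

Claim 1 ($1,547): fully absorbed by the deductible. Cost to member: $1,547. OOP to date $1,547.
Claim 2 ($494): deductible takes $250, $244 remains; member's 15% is $36.60. Member owes $286.60 (running OOP $1,833.60).
Claim 3 ($1,000): deductible met; 15% of $1,000 = $150. Member pays $150; OOP now $1,983.60.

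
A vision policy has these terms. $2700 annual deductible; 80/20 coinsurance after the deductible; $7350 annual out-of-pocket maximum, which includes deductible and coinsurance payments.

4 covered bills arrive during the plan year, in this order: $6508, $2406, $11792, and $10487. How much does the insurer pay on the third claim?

Claim 1 — $6508: deductible takes $2700, $3808 remains; 20% of $3808 = $761.60. Cost to member: $3461.60. OOP to date $3461.60. Insurer: $6508 − $3461.60 = $3046.40.
Claim 2 — $2406: 20% coinsurance on $2406 = $481.20. Cost to member: $481.20. OOP to date $3942.80. Insurer: $2406 − $481.20 = $1924.80.
Claim 3 — $11792: 20% coinsurance on $11792 = $2358.40. Member pays $2358.40; OOP now $6301.20. Plan pays $11792 − $2358.40 = $9433.60.

$9433.60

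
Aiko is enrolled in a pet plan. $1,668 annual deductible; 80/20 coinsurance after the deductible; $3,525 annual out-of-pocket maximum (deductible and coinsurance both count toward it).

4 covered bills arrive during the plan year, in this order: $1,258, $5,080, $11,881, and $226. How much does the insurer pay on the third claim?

$10,958

Bill 1, $1,258: entire amount goes to the deductible. Cost to owner: $1,258. OOP to date $1,258. Plan pays $1,258 − $1,258 = $0.
Bill 2, $5,080: $410 to deductible, leaving $4,670; coinsurance $4,670 × 20% = $934. Owner pays $1,344; OOP now $2,602. Plan pays $5,080 − $1,344 = $3,736.
Bill 3, $11,881: 20% coinsurance on $11,881 = $2,376.20. Adding that to $2,602 gives $4,978.20, past the $3,525 cap; owner pays only $3,525 − $2,602 = $923. Plan pays $11,881 − $923 = $10,958.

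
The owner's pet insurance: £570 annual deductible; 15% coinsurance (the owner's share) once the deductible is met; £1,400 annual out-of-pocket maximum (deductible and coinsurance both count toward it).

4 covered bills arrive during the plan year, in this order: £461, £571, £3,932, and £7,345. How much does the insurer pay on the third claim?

£3,342.20

#1 (£461): fully absorbed by the deductible. Owner pays £461; OOP now £461. Insurer: £461 − £461 = £0.
#2 (£571): £109 finishes the deductible; £462 goes to coinsurance; 15% of £462 = £69.30. Owner owes £178.30 (running OOP £639.30). Plan pays £571 − £178.30 = £392.70.
#3 (£3,932): deductible met; 15% of £3,932 = £589.80. Cost to owner: £589.80. OOP to date £1,229.10. Insurer: £3,932 − £589.80 = £3,342.20.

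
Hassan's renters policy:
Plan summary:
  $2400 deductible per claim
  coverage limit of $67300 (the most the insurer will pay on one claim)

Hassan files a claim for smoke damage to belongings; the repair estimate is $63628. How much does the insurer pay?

Less the $2400 deductible: $63628 − $2400 = $61228.
That's under the $67300 cap, so the insurer reimburses the full $61228.

$61228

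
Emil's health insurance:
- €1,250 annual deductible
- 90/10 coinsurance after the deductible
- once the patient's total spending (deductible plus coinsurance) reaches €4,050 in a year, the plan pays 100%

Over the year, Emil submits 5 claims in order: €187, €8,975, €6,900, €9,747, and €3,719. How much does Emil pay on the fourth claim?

€974.70

#1 (€187): entire amount goes to the deductible. Cost to patient: €187. OOP to date €187.
#2 (€8,975): deductible takes €1,063, €7,912 remains; patient's 10% is €791.20. Patient owes €1,854.20 (running OOP €2,041.20).
#3 (€6,900): deductible met; 10% of €6,900 = €690. Patient pays €690; OOP now €2,731.20.
#4 (€9,747): 10% coinsurance on €9,747 = €974.70. Cost to patient: €974.70. OOP to date €3,705.90.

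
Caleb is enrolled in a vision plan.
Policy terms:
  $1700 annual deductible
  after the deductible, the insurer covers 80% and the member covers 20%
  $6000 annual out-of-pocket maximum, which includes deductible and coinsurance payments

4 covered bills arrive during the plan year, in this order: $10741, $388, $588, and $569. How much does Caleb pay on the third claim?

$117.60

Bill 1, $10741: $1700 finishes the deductible; $9041 goes to coinsurance; member's 20% is $1808.20. Member owes $3508.20 (running OOP $3508.20).
Bill 2, $388: 20% coinsurance on $388 = $77.60. Member owes $77.60 (running OOP $3585.80).
Bill 3, $588: 20% coinsurance on $588 = $117.60. Cost to member: $117.60. OOP to date $3703.40.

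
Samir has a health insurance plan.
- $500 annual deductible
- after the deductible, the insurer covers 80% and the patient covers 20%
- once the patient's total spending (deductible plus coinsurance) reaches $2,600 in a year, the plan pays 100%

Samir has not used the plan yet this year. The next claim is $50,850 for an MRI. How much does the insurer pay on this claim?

$48,250

Deductible not yet touched, so the first $500 of the bill goes to the deductible.
That leaves $50,850 − $500 = $50,350 for coinsurance.
20% of $50,350 = $10,070 falls to the patient.
So the patient owes $500 + $10,070 = $10,570 before any cap.
Adding $10,570 to the $0 already spent would give $10,570, which exceeds the $2,600 cap; the patient pays just $2,600 − $0 = $2,600.
The plan picks up $50,850 − $2,600 = $48,250.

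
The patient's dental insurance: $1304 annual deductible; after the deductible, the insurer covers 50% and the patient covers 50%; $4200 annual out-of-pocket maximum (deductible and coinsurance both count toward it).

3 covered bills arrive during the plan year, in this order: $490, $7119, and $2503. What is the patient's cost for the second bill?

#1 ($490): entire amount goes to the deductible. Patient owes $490 (running OOP $490).
#2 ($7119): $814 to deductible, leaving $6305; 50% of $6305 = $3152.50. Deductible plus coinsurance: $814 + $3152.50 = $3966.50. Adding that to $490 gives $4456.50, past the $4200 cap; patient pays only $4200 − $490 = $3710.

$3710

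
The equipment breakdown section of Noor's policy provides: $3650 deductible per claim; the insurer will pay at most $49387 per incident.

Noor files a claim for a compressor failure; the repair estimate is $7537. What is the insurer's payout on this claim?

After the deductible, $7537 − $3650 = $3887 remains.
$3887 ≤ $49387, so the limit doesn't bind; insurer pays $3887.

$3887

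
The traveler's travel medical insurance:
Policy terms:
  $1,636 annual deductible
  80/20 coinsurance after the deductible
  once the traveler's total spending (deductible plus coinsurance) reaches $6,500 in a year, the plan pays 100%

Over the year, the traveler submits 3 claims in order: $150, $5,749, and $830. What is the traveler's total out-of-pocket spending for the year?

$2,654.60

Bill 1, $150: entire amount goes to the deductible. Traveler pays $150; OOP now $150.
Bill 2, $5,749: $1,486 finishes the deductible; $4,263 goes to coinsurance; traveler's 20% is $852.60. Traveler pays $2,338.60; OOP now $2,488.60.
Bill 3, $830: 20% coinsurance on $830 = $166. Cost to traveler: $166. OOP to date $2,654.60.
Summing the traveler's payments: $150 + $2,338.60 + $166 = $2,654.60.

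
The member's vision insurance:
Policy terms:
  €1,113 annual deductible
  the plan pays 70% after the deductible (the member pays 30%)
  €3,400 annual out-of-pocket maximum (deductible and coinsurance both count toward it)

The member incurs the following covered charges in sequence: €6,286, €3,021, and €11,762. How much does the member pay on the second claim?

€735.10

Claim 1 — €6,286: €1,113 to deductible, leaving €5,173; 30% of €5,173 = €1,551.90. Member owes €2,664.90 (running OOP €2,664.90).
Claim 2 — €3,021: 30% coinsurance on €3,021 = €906.30. OOP would hit €3,571.20 > €3,400, so the cap limits the member to €3,400 − €2,664.90 = €735.10.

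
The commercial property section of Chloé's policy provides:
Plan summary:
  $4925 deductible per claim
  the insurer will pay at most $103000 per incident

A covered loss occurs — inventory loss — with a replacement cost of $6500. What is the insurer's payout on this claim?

Less the $4925 deductible: $6500 − $4925 = $1575.
That's under the $103000 cap, so the insurer reimburses the full $1575.

$1575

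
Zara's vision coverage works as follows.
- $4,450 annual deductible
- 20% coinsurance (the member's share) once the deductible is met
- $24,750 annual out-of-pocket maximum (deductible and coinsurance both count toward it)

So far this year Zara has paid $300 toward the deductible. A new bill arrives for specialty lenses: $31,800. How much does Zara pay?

$9,680

$300 of the $4,450 deductible is already met, leaving $4,150.
After the $4,150 deductible portion, $31,800 − $4,150 = $27,650 is subject to coinsurance.
Member's 20% share of $27,650 is $5,530.
That puts the member's cost at $4,150 + $5,530 = $9,680 before any cap.
Total out-of-pocket so far would be $300 + $9,680 = $9,980, below the $24,750 cap — no reduction.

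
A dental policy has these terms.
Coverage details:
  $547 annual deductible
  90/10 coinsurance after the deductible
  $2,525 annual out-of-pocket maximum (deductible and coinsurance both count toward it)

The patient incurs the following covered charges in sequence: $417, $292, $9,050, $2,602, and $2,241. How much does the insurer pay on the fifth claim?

$2,016.90

#1 ($417): fully absorbed by the deductible. Patient owes $417 (running OOP $417). Insurer: $417 − $417 = $0.
#2 ($292): deductible takes $130, $162 remains; patient's 10% is $16.20. Patient pays $146.20; OOP now $563.20. Insurer: $292 − $146.20 = $145.80.
#3 ($9,050): deductible already satisfied, so patient's share is 10% × $9,050 = $905. Patient pays $905; OOP now $1,468.20. Plan pays $9,050 − $905 = $8,145.
#4 ($2,602): 10% coinsurance on $2,602 = $260.20. Patient owes $260.20 (running OOP $1,728.40). Plan pays $2,602 − $260.20 = $2,341.80.
#5 ($2,241): deductible met; 10% of $2,241 = $224.10. Cost to patient: $224.10. OOP to date $1,952.50. Plan pays $2,241 − $224.10 = $2,016.90.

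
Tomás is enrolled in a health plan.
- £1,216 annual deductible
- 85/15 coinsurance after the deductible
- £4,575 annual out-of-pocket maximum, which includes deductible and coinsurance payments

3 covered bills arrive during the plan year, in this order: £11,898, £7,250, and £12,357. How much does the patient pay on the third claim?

Claim 1 — £11,898: £1,216 to deductible, leaving £10,682; patient's 15% is £1,602.30. Patient pays £2,818.30; OOP now £2,818.30.
Claim 2 — £7,250: 15% coinsurance on £7,250 = £1,087.50. Patient pays £1,087.50; OOP now £3,905.80.
Claim 3 — £12,357: deductible met; 15% of £12,357 = £1,853.55. Adding that to £3,905.80 gives £5,759.35, past the £4,575 cap; patient pays only £4,575 − £3,905.80 = £669.20.

£669.20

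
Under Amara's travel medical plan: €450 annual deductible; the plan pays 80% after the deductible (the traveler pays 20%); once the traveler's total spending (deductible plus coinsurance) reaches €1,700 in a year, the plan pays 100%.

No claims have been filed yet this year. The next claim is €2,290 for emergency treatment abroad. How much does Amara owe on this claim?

€818

Nothing has been paid toward the €450 deductible, so the first €450 of this charge is applied there.
After the €450 deductible portion, €2,290 − €450 = €1,840 is subject to coinsurance.
20% of €1,840 = €368 falls to the traveler.
Traveler responsibility before any cap: €450 + €368 = €818.
Year-to-date out-of-pocket becomes €0 + €818 = €818, still under the €1,700 maximum, so no cap applies.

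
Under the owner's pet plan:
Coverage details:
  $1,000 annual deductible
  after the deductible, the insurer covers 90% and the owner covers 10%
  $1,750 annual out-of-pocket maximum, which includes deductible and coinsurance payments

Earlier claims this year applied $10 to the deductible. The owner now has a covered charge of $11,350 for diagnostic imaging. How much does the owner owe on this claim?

$1,740

Deductible still to meet: $1,000 − $10 = $990.
The remaining $10,360 (= $11,350 − $990) moves to coinsurance.
10% of $10,360 = $1,036 falls to the owner.
That puts the owner's cost at $990 + $1,036 = $2,026 before any cap.
Year-to-date out-of-pocket would reach $10 + $2,026 = $2,036, above the $1,750 maximum, so the owner pays only $1,750 − $10 = $1,740.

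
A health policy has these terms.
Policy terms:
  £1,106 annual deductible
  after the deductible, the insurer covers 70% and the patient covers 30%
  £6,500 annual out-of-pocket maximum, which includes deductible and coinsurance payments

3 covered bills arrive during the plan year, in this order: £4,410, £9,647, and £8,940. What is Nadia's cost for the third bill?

£1,508.70

Claim 1 — £4,410: £1,106 to deductible, leaving £3,304; 30% of £3,304 = £991.20. Patient owes £2,097.20 (running OOP £2,097.20).
Claim 2 — £9,647: 30% coinsurance on £9,647 = £2,894.10. Patient pays £2,894.10; OOP now £4,991.30.
Claim 3 — £8,940: deductible met; 30% of £8,940 = £2,682. Adding that to £4,991.30 gives £7,673.30, past the £6,500 cap; patient pays only £6,500 − £4,991.30 = £1,508.70.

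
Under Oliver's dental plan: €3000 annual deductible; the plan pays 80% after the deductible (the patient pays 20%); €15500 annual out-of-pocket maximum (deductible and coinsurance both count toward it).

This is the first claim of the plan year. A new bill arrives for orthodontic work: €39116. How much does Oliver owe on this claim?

€10223.20

The full €3000 deductible is still open; €3000 of this bill applies to it.
After the €3000 deductible portion, €39116 − €3000 = €36116 is subject to coinsurance.
Coinsurance: €36116 × 20% = €7223.20.
Patient responsibility before any cap: €3000 + €7223.20 = €10223.20.
Year-to-date out-of-pocket becomes €0 + €10223.20 = €10223.20, still under the €15500 maximum, so no cap applies.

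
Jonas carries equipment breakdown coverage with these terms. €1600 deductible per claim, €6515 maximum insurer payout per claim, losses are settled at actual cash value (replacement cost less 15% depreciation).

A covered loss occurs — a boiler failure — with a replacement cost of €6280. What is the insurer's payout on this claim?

At 15% depreciation, ACV = €6280 − €942 = €5338.
Subtract the deductible: €5338 − €1600 = €3738.
That's under the €6515 cap, so the insurer reimburses the full €3738.

€3738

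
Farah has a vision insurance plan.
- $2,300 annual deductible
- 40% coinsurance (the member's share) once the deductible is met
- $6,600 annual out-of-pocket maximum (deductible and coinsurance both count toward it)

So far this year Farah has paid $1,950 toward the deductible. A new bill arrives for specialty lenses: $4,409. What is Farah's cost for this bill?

$1,950 of the $2,300 deductible is already met, leaving $350.
That leaves $4,409 − $350 = $4,059 for coinsurance.
40% of $4,059 = $1,623.60 falls to the member.
That puts the member's cost at $350 + $1,623.60 = $1,973.60 before any cap.
Cumulative spending $1,950 + $1,973.60 = $3,923.60 stays under the $6,600 maximum.

$1,973.60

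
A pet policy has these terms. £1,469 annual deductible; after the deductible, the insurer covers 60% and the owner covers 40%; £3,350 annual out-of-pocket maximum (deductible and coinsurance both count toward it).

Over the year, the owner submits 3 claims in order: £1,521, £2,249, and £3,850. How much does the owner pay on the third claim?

Bill 1, £1,521: £1,469 to deductible, leaving £52; 40% of £52 = £20.80. Owner pays £1,489.80; OOP now £1,489.80.
Bill 2, £2,249: deductible already satisfied, so owner's share is 40% × £2,249 = £899.60. Owner owes £899.60 (running OOP £2,389.40).
Bill 3, £3,850: deductible already satisfied, so owner's share is 40% × £3,850 = £1,540. OOP would hit £3,929.40 > £3,350, so the cap limits the owner to £3,350 − £2,389.40 = £960.60.

£960.60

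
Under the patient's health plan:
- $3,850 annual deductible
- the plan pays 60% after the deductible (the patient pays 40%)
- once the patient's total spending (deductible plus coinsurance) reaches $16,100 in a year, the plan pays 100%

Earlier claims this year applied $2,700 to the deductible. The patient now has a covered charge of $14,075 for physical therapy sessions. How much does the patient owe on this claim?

Remaining deductible: $3,850 − $2,700 = $1,150.
The remaining $12,925 (= $14,075 − $1,150) moves to coinsurance.
Patient's 40% share of $12,925 is $5,170.
So the patient owes $1,150 + $5,170 = $6,320 before any cap.
Cumulative spending $2,700 + $6,320 = $9,020 stays under the $16,100 maximum.

$6,320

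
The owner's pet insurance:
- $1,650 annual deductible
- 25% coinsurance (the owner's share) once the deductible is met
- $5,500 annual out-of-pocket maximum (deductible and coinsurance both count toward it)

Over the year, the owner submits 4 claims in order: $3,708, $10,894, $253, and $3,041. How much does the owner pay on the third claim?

$63.25

Claim 1 ($3,708): $1,650 finishes the deductible; $2,058 goes to coinsurance; 25% of $2,058 = $514.50. Owner owes $2,164.50 (running OOP $2,164.50).
Claim 2 ($10,894): deductible met; 25% of $10,894 = $2,723.50. Owner owes $2,723.50 (running OOP $4,888).
Claim 3 ($253): 25% coinsurance on $253 = $63.25. Cost to owner: $63.25. OOP to date $4,951.25.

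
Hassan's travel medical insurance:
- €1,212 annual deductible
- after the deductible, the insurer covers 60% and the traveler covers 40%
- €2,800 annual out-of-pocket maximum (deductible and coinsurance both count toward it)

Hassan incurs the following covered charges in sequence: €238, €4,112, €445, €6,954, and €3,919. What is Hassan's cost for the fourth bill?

€154.80

Claim 1 (€238): entire amount goes to the deductible. Traveler owes €238 (running OOP €238).
Claim 2 (€4,112): €974 finishes the deductible; €3,138 goes to coinsurance; 40% of €3,138 = €1,255.20. Traveler owes €2,229.20 (running OOP €2,467.20).
Claim 3 (€445): deductible met; 40% of €445 = €178. Traveler owes €178 (running OOP €2,645.20).
Claim 4 (€6,954): deductible met; 40% of €6,954 = €2,781.60. That would push OOP to €5,426.80, over the €2,800 cap, so traveler pays €2,800 − €2,645.20 = €154.80.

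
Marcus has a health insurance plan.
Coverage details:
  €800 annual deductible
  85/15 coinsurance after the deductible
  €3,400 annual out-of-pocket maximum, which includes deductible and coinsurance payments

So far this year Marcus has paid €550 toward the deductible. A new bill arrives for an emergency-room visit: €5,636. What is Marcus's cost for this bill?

€1,057.90

Remaining deductible: €800 − €550 = €250.
After the €250 deductible portion, €5,636 − €250 = €5,386 is subject to coinsurance.
Patient's 15% share of €5,386 is €807.90.
Patient responsibility before any cap: €250 + €807.90 = €1,057.90.
Year-to-date out-of-pocket becomes €550 + €1,057.90 = €1,607.90, still under the €3,400 maximum, so no cap applies.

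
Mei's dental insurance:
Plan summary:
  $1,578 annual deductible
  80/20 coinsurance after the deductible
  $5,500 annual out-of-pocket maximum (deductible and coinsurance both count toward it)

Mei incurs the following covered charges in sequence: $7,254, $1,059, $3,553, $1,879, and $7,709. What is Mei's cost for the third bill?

Claim 1 ($7,254): $1,578 finishes the deductible; $5,676 goes to coinsurance; patient's 20% is $1,135.20. Cost to patient: $2,713.20. OOP to date $2,713.20.
Claim 2 ($1,059): deductible met; 20% of $1,059 = $211.80. Patient owes $211.80 (running OOP $2,925).
Claim 3 ($3,553): 20% coinsurance on $3,553 = $710.60. Patient owes $710.60 (running OOP $3,635.60).

$710.60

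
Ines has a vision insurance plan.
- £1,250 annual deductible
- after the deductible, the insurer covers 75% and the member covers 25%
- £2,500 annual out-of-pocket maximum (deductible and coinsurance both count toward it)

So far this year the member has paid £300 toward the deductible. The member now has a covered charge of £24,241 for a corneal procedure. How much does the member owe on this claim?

Remaining deductible: £1,250 − £300 = £950.
The remaining £23,291 (= £24,241 − £950) moves to coinsurance.
Coinsurance: £23,291 × 25% = £5,822.75.
So the member owes £950 + £5,822.75 = £6,772.75 before any cap.
That would bring total out-of-pocket to £7,072.75, past the £2,500 cap. The member is capped at £2,500 − £300 = £2,200 on this claim.

£2,200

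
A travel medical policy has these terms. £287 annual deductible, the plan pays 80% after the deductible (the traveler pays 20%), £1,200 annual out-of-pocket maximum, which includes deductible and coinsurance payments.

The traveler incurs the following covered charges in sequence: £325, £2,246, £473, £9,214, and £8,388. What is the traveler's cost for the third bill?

Bill 1, £325: deductible takes £287, £38 remains; traveler's 20% is £7.60. Cost to traveler: £294.60. OOP to date £294.60.
Bill 2, £2,246: deductible met; 20% of £2,246 = £449.20. Traveler owes £449.20 (running OOP £743.80).
Bill 3, £473: 20% coinsurance on £473 = £94.60. Traveler owes £94.60 (running OOP £838.40).

£94.60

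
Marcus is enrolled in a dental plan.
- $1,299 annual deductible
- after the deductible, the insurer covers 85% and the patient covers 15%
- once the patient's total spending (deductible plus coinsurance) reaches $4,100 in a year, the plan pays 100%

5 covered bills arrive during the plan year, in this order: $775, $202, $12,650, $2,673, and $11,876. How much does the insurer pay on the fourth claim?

$2,272.05

Bill 1, $775: entire amount goes to the deductible. Patient owes $775 (running OOP $775). Insurer: $775 − $775 = $0.
Bill 2, $202: all of it applies to the deductible. Patient owes $202 (running OOP $977). Plan pays $202 − $202 = $0.
Bill 3, $12,650: deductible takes $322, $12,328 remains; coinsurance $12,328 × 15% = $1,849.20. Cost to patient: $2,171.20. OOP to date $3,148.20. Insurer: $12,650 − $2,171.20 = $10,478.80.
Bill 4, $2,673: deductible already satisfied, so patient's share is 15% × $2,673 = $400.95. Cost to patient: $400.95. OOP to date $3,549.15. Plan pays $2,673 − $400.95 = $2,272.05.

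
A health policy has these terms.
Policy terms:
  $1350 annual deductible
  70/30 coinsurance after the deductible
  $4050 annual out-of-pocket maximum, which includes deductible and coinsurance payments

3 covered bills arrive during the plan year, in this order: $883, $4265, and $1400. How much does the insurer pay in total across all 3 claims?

Bill 1, $883: all of it applies to the deductible. Patient owes $883 (running OOP $883). Insurer: $883 − $883 = $0.
Bill 2, $4265: $467 finishes the deductible; $3798 goes to coinsurance; patient's 30% is $1139.40. Patient pays $1606.40; OOP now $2489.40. Insurer: $4265 − $1606.40 = $2658.60.
Bill 3, $1400: deductible already satisfied, so patient's share is 30% × $1400 = $420. Cost to patient: $420. OOP to date $2909.40. Plan pays $1400 − $420 = $980.
Insurer total = bills − patient's total = $6548 − $2909.40 = $3638.60.

$3638.60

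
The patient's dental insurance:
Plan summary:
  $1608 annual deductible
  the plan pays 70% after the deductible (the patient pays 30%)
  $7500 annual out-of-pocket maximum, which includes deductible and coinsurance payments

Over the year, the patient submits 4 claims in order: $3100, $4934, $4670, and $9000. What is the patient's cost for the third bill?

$1401

Claim 1 ($3100): $1608 finishes the deductible; $1492 goes to coinsurance; 30% of $1492 = $447.60. Patient owes $2055.60 (running OOP $2055.60).
Claim 2 ($4934): deductible already satisfied, so patient's share is 30% × $4934 = $1480.20. Patient pays $1480.20; OOP now $3535.80.
Claim 3 ($4670): 30% coinsurance on $4670 = $1401. Patient pays $1401; OOP now $4936.80.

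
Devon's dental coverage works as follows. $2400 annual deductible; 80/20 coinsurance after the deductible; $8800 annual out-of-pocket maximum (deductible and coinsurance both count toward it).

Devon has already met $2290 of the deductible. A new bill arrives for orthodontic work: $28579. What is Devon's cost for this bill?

$5803.80

$2290 of the $2400 deductible is already met, leaving $110.
The remaining $28469 (= $28579 − $110) moves to coinsurance.
Patient's 20% share of $28469 is $5693.80.
That puts the patient's cost at $110 + $5693.80 = $5803.80 before any cap.
Year-to-date out-of-pocket becomes $2290 + $5803.80 = $8093.80, still under the $8800 maximum, so no cap applies.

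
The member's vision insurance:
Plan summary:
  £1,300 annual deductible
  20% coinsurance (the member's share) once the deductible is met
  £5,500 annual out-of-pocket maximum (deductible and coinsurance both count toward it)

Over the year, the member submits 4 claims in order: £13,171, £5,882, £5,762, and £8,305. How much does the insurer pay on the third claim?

£5,112.60

Claim 1 (£13,171): £1,300 to deductible, leaving £11,871; member's 20% is £2,374.20. Member pays £3,674.20; OOP now £3,674.20. Insurer: £13,171 − £3,674.20 = £9,496.80.
Claim 2 (£5,882): 20% coinsurance on £5,882 = £1,176.40. Member pays £1,176.40; OOP now £4,850.60. Plan pays £5,882 − £1,176.40 = £4,705.60.
Claim 3 (£5,762): deductible already satisfied, so member's share is 20% × £5,762 = £1,152.40. Adding that to £4,850.60 gives £6,003, past the £5,500 cap; member pays only £5,500 − £4,850.60 = £649.40. Plan pays £5,762 − £649.40 = £5,112.60.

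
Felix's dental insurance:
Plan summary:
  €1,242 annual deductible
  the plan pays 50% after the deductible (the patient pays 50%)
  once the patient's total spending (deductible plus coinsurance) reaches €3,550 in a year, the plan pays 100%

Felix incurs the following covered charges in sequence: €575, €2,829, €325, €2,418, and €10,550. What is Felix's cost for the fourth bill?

Claim 1 (€575): entire amount goes to the deductible. Patient owes €575 (running OOP €575).
Claim 2 (€2,829): deductible takes €667, €2,162 remains; patient's 50% is €1,081. Cost to patient: €1,748. OOP to date €2,323.
Claim 3 (€325): deductible already satisfied, so patient's share is 50% × €325 = €162.50. Patient owes €162.50 (running OOP €2,485.50).
Claim 4 (€2,418): deductible met; 50% of €2,418 = €1,209. Adding that to €2,485.50 gives €3,694.50, past the €3,550 cap; patient pays only €3,550 − €2,485.50 = €1,064.50.

€1,064.50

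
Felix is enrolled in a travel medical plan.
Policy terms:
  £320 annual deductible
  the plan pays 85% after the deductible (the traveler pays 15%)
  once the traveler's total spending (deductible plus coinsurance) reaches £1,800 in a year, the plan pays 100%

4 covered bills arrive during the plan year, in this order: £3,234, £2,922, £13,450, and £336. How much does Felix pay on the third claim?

Claim 1 (£3,234): £320 to deductible, leaving £2,914; traveler's 15% is £437.10. Traveler pays £757.10; OOP now £757.10.
Claim 2 (£2,922): 15% coinsurance on £2,922 = £438.30. Cost to traveler: £438.30. OOP to date £1,195.40.
Claim 3 (£13,450): deductible met; 15% of £13,450 = £2,017.50. That would push OOP to £3,212.90, over the £1,800 cap, so traveler pays £1,800 − £1,195.40 = £604.60.

£604.60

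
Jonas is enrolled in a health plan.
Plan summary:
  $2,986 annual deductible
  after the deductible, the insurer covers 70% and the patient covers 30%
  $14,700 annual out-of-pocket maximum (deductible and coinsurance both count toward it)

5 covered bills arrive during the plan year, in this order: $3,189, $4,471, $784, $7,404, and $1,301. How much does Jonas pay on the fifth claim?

$390.30

Claim 1 ($3,189): deductible takes $2,986, $203 remains; coinsurance $203 × 30% = $60.90. Patient pays $3,046.90; OOP now $3,046.90.
Claim 2 ($4,471): deductible already satisfied, so patient's share is 30% × $4,471 = $1,341.30. Patient owes $1,341.30 (running OOP $4,388.20).
Claim 3 ($784): deductible met; 30% of $784 = $235.20. Cost to patient: $235.20. OOP to date $4,623.40.
Claim 4 ($7,404): 30% coinsurance on $7,404 = $2,221.20. Patient owes $2,221.20 (running OOP $6,844.60).
Claim 5 ($1,301): deductible met; 30% of $1,301 = $390.30. Cost to patient: $390.30. OOP to date $7,234.90.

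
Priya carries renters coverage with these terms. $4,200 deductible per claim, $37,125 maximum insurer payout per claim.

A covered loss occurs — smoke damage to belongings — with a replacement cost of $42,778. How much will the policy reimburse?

After the deductible, $42,778 − $4,200 = $38,578 remains.
$38,578 exceeds the $37,125 limit, so the insurer pays the limit: $37,125.

$37,125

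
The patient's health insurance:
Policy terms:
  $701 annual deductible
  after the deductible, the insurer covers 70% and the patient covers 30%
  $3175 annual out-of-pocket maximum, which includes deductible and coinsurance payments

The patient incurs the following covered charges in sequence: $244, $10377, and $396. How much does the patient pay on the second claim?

Claim 1 — $244: all of it applies to the deductible. Patient owes $244 (running OOP $244).
Claim 2 — $10377: $457 to deductible, leaving $9920; 30% of $9920 = $2976. Claim cost before the cap: $457 + $2976 = $3433. That would push OOP to $3677, over the $3175 cap, so patient pays $3175 − $244 = $2931.

$2931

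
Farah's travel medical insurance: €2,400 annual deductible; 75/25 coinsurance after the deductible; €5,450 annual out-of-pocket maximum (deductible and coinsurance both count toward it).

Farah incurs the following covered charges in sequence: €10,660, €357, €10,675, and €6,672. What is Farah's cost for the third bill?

€895.75

Bill 1, €10,660: €2,400 to deductible, leaving €8,260; traveler's 25% is €2,065. Traveler owes €4,465 (running OOP €4,465).
Bill 2, €357: 25% coinsurance on €357 = €89.25. Cost to traveler: €89.25. OOP to date €4,554.25.
Bill 3, €10,675: 25% coinsurance on €10,675 = €2,668.75. That would push OOP to €7,223, over the €5,450 cap, so traveler pays €5,450 − €4,554.25 = €895.75.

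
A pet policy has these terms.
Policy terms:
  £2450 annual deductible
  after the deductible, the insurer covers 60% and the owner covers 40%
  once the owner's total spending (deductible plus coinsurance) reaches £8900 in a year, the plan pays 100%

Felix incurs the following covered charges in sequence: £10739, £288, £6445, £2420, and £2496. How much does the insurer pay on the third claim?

#1 (£10739): deductible takes £2450, £8289 remains; coinsurance £8289 × 40% = £3315.60. Cost to owner: £5765.60. OOP to date £5765.60. Insurer: £10739 − £5765.60 = £4973.40.
#2 (£288): deductible met; 40% of £288 = £115.20. Cost to owner: £115.20. OOP to date £5880.80. Insurer: £288 − £115.20 = £172.80.
#3 (£6445): 40% coinsurance on £6445 = £2578. Owner pays £2578; OOP now £8458.80. Insurer: £6445 − £2578 = £3867.

£3867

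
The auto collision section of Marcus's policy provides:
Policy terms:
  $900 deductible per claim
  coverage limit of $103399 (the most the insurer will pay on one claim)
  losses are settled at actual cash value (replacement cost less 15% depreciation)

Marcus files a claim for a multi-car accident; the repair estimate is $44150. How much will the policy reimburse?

At 15% depreciation, ACV = $44150 − $6622.50 = $37527.50.
Subtract the deductible: $37527.50 − $900 = $36627.50.
$36627.50 is within the $103399 limit, so the insurer pays $36627.50.

$36627.50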